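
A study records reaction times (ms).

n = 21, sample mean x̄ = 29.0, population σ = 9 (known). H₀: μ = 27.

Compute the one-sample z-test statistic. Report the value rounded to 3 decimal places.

test statistic = 1.018

SE = σ/√n = 9/√21 = 1.9640
z = (x̄−μ₀)/SE = (29.0−27)/1.9640 = 1.0184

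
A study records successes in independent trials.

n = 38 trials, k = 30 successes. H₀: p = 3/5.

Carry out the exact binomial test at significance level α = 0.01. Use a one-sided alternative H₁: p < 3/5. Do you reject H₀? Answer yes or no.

Exact binomial: n=38, k=30, p₀=3/5=0.6000
P(X≤30) from Σ C(n,i)·p₀^i·(1−p₀)^(n−i)
p-value (one-sided, H₁ less) = 0.99605
At α=0.01: p ≥ α → fail to reject H₀

reject H₀: no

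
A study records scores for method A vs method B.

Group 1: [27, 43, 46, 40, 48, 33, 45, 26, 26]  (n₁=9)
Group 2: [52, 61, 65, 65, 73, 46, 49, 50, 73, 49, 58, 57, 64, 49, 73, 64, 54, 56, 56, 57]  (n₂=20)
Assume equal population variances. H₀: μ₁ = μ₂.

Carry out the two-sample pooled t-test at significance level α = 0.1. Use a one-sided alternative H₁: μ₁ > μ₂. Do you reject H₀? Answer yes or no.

reject H₀: no

x̄₁=37.111, s₁=9.144, n₁=9
x̄₂=58.550, s₂=8.463, n₂=20
s_p² = [8·9.144² + 19·8.463²]/27 = 75.1792
SE = √(s_p²·(1/9+1/20)) = 3.4803
t = (37.111−58.550)/3.4803 = -6.1601
df = 27
p-value (one-sided, H₁ greater) = 1.00000
At α=0.1: p ≥ α → fail to reject H₀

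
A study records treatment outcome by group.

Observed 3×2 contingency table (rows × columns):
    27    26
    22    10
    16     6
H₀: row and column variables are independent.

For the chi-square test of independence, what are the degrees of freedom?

df = (r−1)(c−1) = (3−1)·(2−1) = 2

degrees of freedom = 2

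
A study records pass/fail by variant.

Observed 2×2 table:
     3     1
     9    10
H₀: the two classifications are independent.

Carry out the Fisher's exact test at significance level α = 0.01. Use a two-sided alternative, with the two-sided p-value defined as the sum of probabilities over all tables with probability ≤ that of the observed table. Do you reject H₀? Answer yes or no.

Margins: r₁=4, r₂=19, c₁=12, c₂=11, n=23
p_obs = C(4,3)·C(19,9)/C(23,12); sum pmf over tables with pmf ≤ p_obs
p-value (two-sided) = 0.59006
At α=0.01: p ≥ α → fail to reject H₀

reject H₀: no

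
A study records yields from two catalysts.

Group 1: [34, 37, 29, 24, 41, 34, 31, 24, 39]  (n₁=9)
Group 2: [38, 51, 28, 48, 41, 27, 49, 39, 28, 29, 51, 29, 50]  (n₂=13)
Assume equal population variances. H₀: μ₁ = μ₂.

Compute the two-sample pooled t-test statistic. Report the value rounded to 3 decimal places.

test statistic = -1.749

x̄₁=32.556, s₁=6.106, n₁=9
x̄₂=39.077, s₂=9.920, n₂=13
s_p² = [8·6.106² + 12·9.920²]/20 = 73.9573
SE = √(s_p²·(1/9+1/13)) = 3.7291
t = (32.556−39.077)/3.7291 = -1.7488
df = 20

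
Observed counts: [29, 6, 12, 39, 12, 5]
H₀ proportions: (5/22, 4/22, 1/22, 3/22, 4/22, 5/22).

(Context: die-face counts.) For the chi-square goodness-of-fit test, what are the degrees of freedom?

df = k − 1 = 6 − 1 = 5

degrees of freedom = 5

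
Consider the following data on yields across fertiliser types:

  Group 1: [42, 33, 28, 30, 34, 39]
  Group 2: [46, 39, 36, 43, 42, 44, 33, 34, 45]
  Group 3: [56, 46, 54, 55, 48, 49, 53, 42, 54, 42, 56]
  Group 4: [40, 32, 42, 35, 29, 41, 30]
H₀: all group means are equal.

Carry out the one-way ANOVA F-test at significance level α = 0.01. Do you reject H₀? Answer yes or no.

Group means [34.33, 40.22, 50.45, 35.57], grand mean 41.576
SSB = Σnᵢ(x̄ᵢ−x̄)² = 1450.730; SSW = ΣΣ(x−x̄ᵢ)² = 795.330
MSB = 1450.730/3 = 483.5767; MSW = 795.330/29 = 27.4252
F = MSB/MSW = 17.6326
df = (3, 29)
p-value (upper-tail) = 0.00000
At α=0.01: p < α → reject H₀

reject H₀: yes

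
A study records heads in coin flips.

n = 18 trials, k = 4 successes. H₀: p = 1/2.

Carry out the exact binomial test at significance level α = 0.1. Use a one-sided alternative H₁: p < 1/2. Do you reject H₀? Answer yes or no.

reject H₀: yes

Exact binomial: n=18, k=4, p₀=1/2=0.5000
P(X≤4) from Σ C(n,i)·p₀^i·(1−p₀)^(n−i)
p-value (one-sided, H₁ less) = 0.01544
At α=0.1: p < α → reject H₀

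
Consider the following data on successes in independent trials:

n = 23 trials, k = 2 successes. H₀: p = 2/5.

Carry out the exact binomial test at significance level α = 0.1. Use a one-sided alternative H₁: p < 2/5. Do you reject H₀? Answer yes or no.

reject H₀: yes

Exact binomial: n=23, k=2, p₀=2/5=0.4000
P(X≤2) from Σ C(n,i)·p₀^i·(1−p₀)^(n−i)
p-value (one-sided, H₁ less) = 0.00102
At α=0.1: p < α → reject H₀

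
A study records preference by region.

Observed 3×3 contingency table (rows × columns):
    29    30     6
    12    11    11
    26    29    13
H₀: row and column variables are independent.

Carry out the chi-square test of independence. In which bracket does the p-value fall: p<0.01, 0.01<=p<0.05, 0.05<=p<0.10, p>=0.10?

p-value bracket: 0.05<=p<0.10

Row totals [65, 34, 68], col totals [67, 70, 30], n=167
χ² = (29−26.08)²/26.08 + (30−27.25)²/27.25 + (6−11.68)²/11.68 + (12−13.64)²/13.64 + (11−14.25)²/14.25 + (11−6.11)²/6.11 + (26−27.28)²/27.28 + (29−28.50)²/28.50 + (13−12.22)²/12.22 = 8.3426
df = 4
p-value (upper-tail) = 0.07980
→ bracket: 0.05<=p<0.10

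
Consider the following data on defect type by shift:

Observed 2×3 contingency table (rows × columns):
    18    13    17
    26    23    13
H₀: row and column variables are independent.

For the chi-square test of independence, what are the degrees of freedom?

df = (r−1)(c−1) = (2−1)·(3−1) = 2

degrees of freedom = 2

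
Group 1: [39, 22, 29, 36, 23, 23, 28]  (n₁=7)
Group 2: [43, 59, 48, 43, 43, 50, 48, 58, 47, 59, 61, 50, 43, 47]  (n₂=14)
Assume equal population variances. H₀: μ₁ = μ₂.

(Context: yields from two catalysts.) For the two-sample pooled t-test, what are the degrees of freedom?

degrees of freedom = 19

df = n₁ + n₂ − 2 = 7 + 14 − 2 = 19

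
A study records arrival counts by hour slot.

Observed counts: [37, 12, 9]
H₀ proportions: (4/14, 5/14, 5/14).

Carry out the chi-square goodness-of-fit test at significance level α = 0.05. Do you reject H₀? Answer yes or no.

reject H₀: yes

n = 58; E_i = n·p_i = [16.57, 20.71, 20.71]
χ² = (37−16.57)²/16.57 + (12−20.71)²/20.71 + (9−20.71)²/20.71 = 35.4741
df = 2
p-value (upper-tail) = 0.00000
At α=0.05: p < α → reject H₀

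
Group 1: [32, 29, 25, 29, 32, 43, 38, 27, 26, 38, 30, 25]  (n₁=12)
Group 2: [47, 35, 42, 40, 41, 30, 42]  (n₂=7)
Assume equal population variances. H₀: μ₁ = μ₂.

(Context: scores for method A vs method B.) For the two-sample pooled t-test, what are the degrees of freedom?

degrees of freedom = 17

df = n₁ + n₂ − 2 = 12 + 7 − 2 = 17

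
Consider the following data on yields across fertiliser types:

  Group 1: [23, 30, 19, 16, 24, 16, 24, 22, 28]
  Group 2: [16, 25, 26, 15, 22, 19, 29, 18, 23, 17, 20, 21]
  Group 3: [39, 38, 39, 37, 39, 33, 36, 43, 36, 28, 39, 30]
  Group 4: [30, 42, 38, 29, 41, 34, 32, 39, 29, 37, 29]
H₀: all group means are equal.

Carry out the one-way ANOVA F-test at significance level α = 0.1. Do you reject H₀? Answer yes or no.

Group means [22.44, 20.92, 36.42, 34.55], grand mean 28.864
SSB = Σnᵢ(x̄ᵢ−x̄)² = 2168.399; SSW = ΣΣ(x−x̄ᵢ)² = 840.783
MSB = 2168.399/3 = 722.7997; MSW = 840.783/40 = 21.0196
F = MSB/MSW = 34.3870
df = (3, 40)
p-value (upper-tail) = 0.00000
At α=0.1: p < α → reject H₀

reject H₀: yes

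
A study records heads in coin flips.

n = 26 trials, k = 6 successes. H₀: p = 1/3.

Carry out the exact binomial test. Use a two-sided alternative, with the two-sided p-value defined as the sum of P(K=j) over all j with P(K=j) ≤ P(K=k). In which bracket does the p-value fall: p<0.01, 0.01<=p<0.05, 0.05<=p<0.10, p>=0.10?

Exact binomial: n=26, k=6, p₀=1/3=0.3333
P(X=j) = C(n,j)·p₀^j·(1−p₀)^(n−j); p = Σ P(X=j) over j with P(X=j) ≤ P(X=6)
p-value (two-sided) = 0.30553
→ bracket: p>=0.10

p-value bracket: p>=0.10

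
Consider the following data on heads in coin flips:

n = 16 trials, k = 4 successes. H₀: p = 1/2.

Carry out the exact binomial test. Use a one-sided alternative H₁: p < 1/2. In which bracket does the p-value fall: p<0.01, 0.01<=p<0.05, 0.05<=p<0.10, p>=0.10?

Exact binomial: n=16, k=4, p₀=1/2=0.5000
P(X≤4) from Σ C(n,i)·p₀^i·(1−p₀)^(n−i)
p-value (one-sided, H₁ less) = 0.03841
→ bracket: 0.01<=p<0.05

p-value bracket: 0.01<=p<0.05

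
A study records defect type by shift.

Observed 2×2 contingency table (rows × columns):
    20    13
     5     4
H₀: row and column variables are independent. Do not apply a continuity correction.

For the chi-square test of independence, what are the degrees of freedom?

df = (r−1)(c−1) = (2−1)·(2−1) = 1

degrees of freedom = 1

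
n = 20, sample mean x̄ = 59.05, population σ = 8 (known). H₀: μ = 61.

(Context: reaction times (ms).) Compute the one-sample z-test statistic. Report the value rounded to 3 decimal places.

SE = σ/√n = 8/√20 = 1.7889
z = (x̄−μ₀)/SE = (59.05−61)/1.7889 = -1.0901

test statistic = -1.090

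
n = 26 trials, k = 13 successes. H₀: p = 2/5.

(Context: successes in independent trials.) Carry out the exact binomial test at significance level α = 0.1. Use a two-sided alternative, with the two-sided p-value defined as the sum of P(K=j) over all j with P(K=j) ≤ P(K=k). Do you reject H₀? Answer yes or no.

reject H₀: no

Exact binomial: n=26, k=13, p₀=2/5=0.4000
P(X=j) = C(n,j)·p₀^j·(1−p₀)^(n−j); p = Σ P(X=j) over j with P(X=j) ≤ P(X=13)
p-value (two-sided) = 0.32090
At α=0.1: p ≥ α → fail to reject H₀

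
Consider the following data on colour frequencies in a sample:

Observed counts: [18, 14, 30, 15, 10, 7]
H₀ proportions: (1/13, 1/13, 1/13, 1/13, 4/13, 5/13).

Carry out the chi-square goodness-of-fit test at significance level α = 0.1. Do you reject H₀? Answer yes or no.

n = 94; E_i = n·p_i = [7.23, 7.23, 7.23, 7.23, 28.92, 36.15]
χ² = (18−7.23)²/7.23 + (14−7.23)²/7.23 + (30−7.23)²/7.23 + (15−7.23)²/7.23 + (10−28.92)²/28.92 + (7−36.15)²/36.15 = 138.3128
df = 5
p-value (upper-tail) = 0.00000
At α=0.1: p < α → reject H₀

reject H₀: yes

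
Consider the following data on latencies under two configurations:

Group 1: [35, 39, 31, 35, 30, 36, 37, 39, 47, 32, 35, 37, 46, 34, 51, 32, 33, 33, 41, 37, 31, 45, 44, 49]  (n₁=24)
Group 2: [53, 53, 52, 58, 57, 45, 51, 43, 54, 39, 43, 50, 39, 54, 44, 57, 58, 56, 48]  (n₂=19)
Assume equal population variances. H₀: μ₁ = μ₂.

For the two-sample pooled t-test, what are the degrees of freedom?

df = n₁ + n₂ − 2 = 24 + 19 − 2 = 41

degrees of freedom = 41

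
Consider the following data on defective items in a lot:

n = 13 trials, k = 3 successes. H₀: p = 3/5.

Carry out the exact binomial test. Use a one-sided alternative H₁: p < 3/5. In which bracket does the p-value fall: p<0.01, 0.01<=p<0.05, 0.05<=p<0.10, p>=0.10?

p-value bracket: p<0.01

Exact binomial: n=13, k=3, p₀=3/5=0.6000
P(X≤3) from Σ C(n,i)·p₀^i·(1−p₀)^(n−i)
p-value (one-sided, H₁ less) = 0.00779
→ bracket: p<0.01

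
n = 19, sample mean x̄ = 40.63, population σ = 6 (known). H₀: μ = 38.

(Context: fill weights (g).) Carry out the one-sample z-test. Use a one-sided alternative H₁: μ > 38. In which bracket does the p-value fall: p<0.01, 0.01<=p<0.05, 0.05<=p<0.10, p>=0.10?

SE = σ/√n = 6/√19 = 1.3765
z = (x̄−μ₀)/SE = (40.63−38)/1.3765 = 1.9107
p-value (one-sided, H₁ greater) = 0.02802
→ bracket: 0.01<=p<0.05

p-value bracket: 0.01<=p<0.05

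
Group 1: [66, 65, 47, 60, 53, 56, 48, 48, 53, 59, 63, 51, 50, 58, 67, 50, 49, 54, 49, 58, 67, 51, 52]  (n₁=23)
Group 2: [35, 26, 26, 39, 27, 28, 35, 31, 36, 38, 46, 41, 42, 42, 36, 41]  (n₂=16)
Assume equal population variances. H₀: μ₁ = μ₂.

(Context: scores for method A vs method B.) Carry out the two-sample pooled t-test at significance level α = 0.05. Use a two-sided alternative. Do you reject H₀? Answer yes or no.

reject H₀: yes

x̄₁=55.391, s₁=6.618, n₁=23
x̄₂=35.562, s₂=6.345, n₂=16
s_p² = [22·6.618² + 15·6.345²]/37 = 42.3626
SE = √(s_p²·(1/23+1/16)) = 2.1188
t = (55.391−35.562)/2.1188 = 9.3583
df = 37
p-value (two-sided) = 0.00000
At α=0.05: p < α → reject H₀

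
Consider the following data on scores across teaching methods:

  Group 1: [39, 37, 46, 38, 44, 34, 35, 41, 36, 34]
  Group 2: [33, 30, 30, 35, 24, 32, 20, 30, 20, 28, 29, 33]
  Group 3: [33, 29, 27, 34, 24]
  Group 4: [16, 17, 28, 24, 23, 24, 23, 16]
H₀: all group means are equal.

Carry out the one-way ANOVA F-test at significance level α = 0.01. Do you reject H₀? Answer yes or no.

Group means [38.40, 28.67, 29.40, 21.38], grand mean 29.886
SSB = Σnᵢ(x̄ᵢ−x̄)² = 1323.401; SSW = ΣΣ(x−x̄ᵢ)² = 630.142
MSB = 1323.401/3 = 441.1337; MSW = 630.142/31 = 20.3272
F = MSB/MSW = 21.7017
df = (3, 31)
p-value (upper-tail) = 0.00000
At α=0.01: p < α → reject H₀

reject H₀: yes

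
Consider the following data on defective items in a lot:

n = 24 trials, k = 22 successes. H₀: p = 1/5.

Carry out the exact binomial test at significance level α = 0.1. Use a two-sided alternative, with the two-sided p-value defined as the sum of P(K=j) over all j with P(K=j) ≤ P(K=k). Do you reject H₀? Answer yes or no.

reject H₀: yes

Exact binomial: n=24, k=22, p₀=1/5=0.2000
P(X=j) = C(n,j)·p₀^j·(1−p₀)^(n−j); p = Σ P(X=j) over j with P(X=j) ≤ P(X=22)
p-value (two-sided) = 0.00000
At α=0.1: p < α → reject H₀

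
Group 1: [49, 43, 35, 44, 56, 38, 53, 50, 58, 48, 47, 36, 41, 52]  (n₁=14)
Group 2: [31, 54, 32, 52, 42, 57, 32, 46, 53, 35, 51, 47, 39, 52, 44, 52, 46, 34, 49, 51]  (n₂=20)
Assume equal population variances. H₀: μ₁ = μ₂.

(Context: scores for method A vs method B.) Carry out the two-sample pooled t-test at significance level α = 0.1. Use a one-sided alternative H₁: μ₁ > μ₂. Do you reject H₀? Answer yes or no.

reject H₀: no

x̄₁=46.429, s₁=7.229, n₁=14
x̄₂=44.950, s₂=8.370, n₂=20
s_p² = [13·7.229² + 19·8.370²]/32 = 62.8243
SE = √(s_p²·(1/14+1/20)) = 2.7620
t = (46.429−44.950)/2.7620 = 0.5353
df = 32
p-value (one-sided, H₁ greater) = 0.29806
At α=0.1: p ≥ α → fail to reject H₀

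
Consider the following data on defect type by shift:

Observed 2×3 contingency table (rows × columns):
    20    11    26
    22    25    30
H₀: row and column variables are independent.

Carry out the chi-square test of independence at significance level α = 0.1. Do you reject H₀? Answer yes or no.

reject H₀: no

Row totals [57, 77], col totals [42, 36, 56], n=134
χ² = (20−17.87)²/17.87 + (11−15.31)²/15.31 + (26−23.82)²/23.82 + (22−24.13)²/24.13 + (25−20.69)²/20.69 + (30−32.18)²/32.18 = 2.9050
df = 2
p-value (upper-tail) = 0.23398
At α=0.1: p ≥ α → fail to reject H₀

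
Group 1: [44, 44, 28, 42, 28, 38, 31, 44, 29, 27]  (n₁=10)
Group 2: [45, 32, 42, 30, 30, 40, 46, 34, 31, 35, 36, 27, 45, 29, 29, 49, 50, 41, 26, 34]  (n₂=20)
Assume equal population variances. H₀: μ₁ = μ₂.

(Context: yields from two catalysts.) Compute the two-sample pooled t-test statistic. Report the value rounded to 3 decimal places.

x̄₁=35.500, s₁=7.546, n₁=10
x̄₂=36.550, s₂=7.605, n₂=20
s_p² = [9·7.546² + 19·7.605²]/28 = 57.5518
SE = √(s_p²·(1/10+1/20)) = 2.9382
t = (35.500−36.550)/2.9382 = -0.3574
df = 28

test statistic = -0.357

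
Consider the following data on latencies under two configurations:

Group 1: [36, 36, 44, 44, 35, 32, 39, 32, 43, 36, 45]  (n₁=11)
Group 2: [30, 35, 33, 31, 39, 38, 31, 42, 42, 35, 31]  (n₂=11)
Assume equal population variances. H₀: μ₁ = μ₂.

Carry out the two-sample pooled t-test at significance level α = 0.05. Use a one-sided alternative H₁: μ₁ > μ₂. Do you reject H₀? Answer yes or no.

x̄₁=38.364, s₁=4.884, n₁=11
x̄₂=35.182, s₂=4.468, n₂=11
s_p² = [10·4.884² + 10·4.468²]/20 = 21.9091
SE = √(s_p²·(1/11+1/11)) = 1.9959
t = (38.364−35.182)/1.9959 = 1.5942
df = 20
p-value (one-sided, H₁ greater) = 0.06329
At α=0.05: p ≥ α → fail to reject H₀

reject H₀: no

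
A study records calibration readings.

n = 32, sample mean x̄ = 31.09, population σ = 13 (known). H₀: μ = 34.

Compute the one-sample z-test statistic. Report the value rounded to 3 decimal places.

test statistic = -1.266

SE = σ/√n = 13/√32 = 2.2981
z = (x̄−μ₀)/SE = (31.09−34)/2.2981 = -1.2663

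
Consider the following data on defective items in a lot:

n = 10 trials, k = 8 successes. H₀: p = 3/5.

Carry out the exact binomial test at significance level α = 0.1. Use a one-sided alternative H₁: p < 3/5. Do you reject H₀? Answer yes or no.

reject H₀: no

Exact binomial: n=10, k=8, p₀=3/5=0.6000
P(X≤8) from Σ C(n,i)·p₀^i·(1−p₀)^(n−i)
p-value (one-sided, H₁ less) = 0.95364
At α=0.1: p ≥ α → fail to reject H₀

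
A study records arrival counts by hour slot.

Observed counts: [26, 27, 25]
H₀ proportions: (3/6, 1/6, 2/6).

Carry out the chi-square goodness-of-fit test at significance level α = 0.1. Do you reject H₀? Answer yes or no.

n = 78; E_i = n·p_i = [39.00, 13.00, 26.00]
χ² = (26−39.00)²/39.00 + (27−13.00)²/13.00 + (25−26.00)²/26.00 = 19.4487
df = 2
p-value (upper-tail) = 0.00006
At α=0.1: p < α → reject H₀

reject H₀: yes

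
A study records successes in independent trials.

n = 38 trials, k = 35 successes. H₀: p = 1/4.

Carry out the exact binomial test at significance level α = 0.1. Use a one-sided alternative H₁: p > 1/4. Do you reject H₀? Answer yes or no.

reject H₀: yes

Exact binomial: n=38, k=35, p₀=1/4=0.2500
P(X≥35) from Σ C(n,i)·p₀^i·(1−p₀)^(n−i)
p-value (one-sided, H₁ greater) = 0.00000
At α=0.1: p < α → reject H₀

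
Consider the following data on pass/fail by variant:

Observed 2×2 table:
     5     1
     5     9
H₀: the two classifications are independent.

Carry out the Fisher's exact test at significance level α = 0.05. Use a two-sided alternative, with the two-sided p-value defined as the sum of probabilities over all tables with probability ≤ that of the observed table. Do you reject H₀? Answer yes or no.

Margins: r₁=6, r₂=14, c₁=10, c₂=10, n=20
p_obs = C(6,5)·C(14,5)/C(20,10); sum pmf over tables with pmf ≤ p_obs
p-value (two-sided) = 0.14087
At α=0.05: p ≥ α → fail to reject H₀

reject H₀: no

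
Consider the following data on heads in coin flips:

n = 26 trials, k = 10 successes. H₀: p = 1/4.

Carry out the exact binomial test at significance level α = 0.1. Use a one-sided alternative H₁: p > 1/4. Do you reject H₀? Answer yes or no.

Exact binomial: n=26, k=10, p₀=1/4=0.2500
P(X≥10) from Σ C(n,i)·p₀^i·(1−p₀)^(n−i)
p-value (one-sided, H₁ greater) = 0.09086
At α=0.1: p < α → reject H₀

reject H₀: yes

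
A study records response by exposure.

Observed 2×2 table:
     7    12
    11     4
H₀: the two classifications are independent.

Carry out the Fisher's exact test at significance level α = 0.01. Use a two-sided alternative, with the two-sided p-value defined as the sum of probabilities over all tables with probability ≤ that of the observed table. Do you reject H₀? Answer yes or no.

reject H₀: no

Margins: r₁=19, r₂=15, c₁=18, c₂=16, n=34
p_obs = C(19,7)·C(15,11)/C(34,18); sum pmf over tables with pmf ≤ p_obs
p-value (two-sided) = 0.04544
At α=0.01: p ≥ α → fail to reject H₀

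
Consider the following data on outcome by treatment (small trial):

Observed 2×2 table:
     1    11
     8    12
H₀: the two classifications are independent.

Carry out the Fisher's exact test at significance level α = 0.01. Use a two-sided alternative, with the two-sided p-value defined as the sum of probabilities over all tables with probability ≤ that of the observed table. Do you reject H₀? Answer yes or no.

Margins: r₁=12, r₂=20, c₁=9, c₂=23, n=32
p_obs = C(12,1)·C(20,8)/C(32,9); sum pmf over tables with pmf ≤ p_obs
p-value (two-sided) = 0.10316
At α=0.01: p ≥ α → fail to reject H₀

reject H₀: no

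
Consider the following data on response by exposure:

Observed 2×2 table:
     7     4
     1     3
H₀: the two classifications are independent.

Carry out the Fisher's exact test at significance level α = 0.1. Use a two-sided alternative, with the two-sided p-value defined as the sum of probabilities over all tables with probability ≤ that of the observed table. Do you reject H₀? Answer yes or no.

reject H₀: no

Margins: r₁=11, r₂=4, c₁=8, c₂=7, n=15
p_obs = C(11,7)·C(4,1)/C(15,8); sum pmf over tables with pmf ≤ p_obs
p-value (two-sided) = 0.28205
At α=0.1: p ≥ α → fail to reject H₀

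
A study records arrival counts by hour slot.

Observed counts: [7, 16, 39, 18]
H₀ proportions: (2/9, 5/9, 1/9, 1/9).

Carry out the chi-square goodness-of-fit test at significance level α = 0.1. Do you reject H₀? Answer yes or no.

reject H₀: yes

n = 80; E_i = n·p_i = [17.78, 44.44, 8.89, 8.89]
χ² = (7−17.78)²/17.78 + (16−44.44)²/44.44 + (39−8.89)²/8.89 + (18−8.89)²/8.89 = 136.0787
df = 3
p-value (upper-tail) = 0.00000
At α=0.1: p < α → reject H₀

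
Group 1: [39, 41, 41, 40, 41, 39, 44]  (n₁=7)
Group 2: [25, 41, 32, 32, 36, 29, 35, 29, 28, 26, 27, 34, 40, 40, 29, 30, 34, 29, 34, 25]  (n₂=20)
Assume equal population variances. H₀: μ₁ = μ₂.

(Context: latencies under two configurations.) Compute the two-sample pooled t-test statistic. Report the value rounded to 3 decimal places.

test statistic = 4.672

x̄₁=40.714, s₁=1.704, n₁=7
x̄₂=31.750, s₂=4.919, n₂=20
s_p² = [6·1.704² + 19·4.919²]/25 = 19.0871
SE = √(s_p²·(1/7+1/20)) = 1.9186
t = (40.714−31.750)/1.9186 = 4.6723
df = 25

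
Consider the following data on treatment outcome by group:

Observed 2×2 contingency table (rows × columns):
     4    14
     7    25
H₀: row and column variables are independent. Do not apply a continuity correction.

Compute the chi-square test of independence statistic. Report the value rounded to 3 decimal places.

Row totals [18, 32], col totals [11, 39], n=50
χ² = (4−3.96)²/3.96 + (14−14.04)²/14.04 + (7−7.04)²/7.04 + (25−24.96)²/24.96 = 0.0008
df = 1

test statistic = 0.001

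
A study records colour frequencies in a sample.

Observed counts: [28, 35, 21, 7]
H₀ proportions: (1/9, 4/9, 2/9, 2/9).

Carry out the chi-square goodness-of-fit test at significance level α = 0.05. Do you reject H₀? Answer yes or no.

n = 91; E_i = n·p_i = [10.11, 40.44, 20.22, 20.22]
χ² = (28−10.11)²/10.11 + (35−40.44)²/40.44 + (21−20.22)²/20.22 + (7−20.22)²/20.22 = 41.0577
df = 3
p-value (upper-tail) = 0.00000
At α=0.05: p < α → reject H₀

reject H₀: yes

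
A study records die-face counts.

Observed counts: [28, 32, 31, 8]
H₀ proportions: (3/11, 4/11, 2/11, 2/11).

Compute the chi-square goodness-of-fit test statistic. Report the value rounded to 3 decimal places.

n = 99; E_i = n·p_i = [27.00, 36.00, 18.00, 18.00]
χ² = (28−27.00)²/27.00 + (32−36.00)²/36.00 + (31−18.00)²/18.00 + (8−18.00)²/18.00 = 15.4259
df = 3

test statistic = 15.426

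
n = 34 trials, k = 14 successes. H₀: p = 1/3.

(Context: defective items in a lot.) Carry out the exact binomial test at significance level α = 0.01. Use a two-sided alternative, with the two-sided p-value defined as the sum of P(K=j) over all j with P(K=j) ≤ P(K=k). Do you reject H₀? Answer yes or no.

reject H₀: no

Exact binomial: n=34, k=14, p₀=1/3=0.3333
P(X=j) = C(n,j)·p₀^j·(1−p₀)^(n−j); p = Σ P(X=j) over j with P(X=j) ≤ P(X=14)
p-value (two-sided) = 0.36404
At α=0.01: p ≥ α → fail to reject H₀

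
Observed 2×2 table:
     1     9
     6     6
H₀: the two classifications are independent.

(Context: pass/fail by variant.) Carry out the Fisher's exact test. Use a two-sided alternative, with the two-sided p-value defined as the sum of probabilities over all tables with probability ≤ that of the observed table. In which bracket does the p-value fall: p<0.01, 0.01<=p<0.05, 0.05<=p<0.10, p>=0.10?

p-value bracket: 0.05<=p<0.10

Margins: r₁=10, r₂=12, c₁=7, c₂=15, n=22
p_obs = C(10,1)·C(12,6)/C(22,7); sum pmf over tables with pmf ≤ p_obs
p-value (two-sided) = 0.07430
→ bracket: 0.05<=p<0.10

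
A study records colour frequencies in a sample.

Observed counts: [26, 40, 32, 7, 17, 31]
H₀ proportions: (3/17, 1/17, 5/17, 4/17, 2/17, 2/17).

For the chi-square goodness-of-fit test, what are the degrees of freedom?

df = k − 1 = 6 − 1 = 5

degrees of freedom = 5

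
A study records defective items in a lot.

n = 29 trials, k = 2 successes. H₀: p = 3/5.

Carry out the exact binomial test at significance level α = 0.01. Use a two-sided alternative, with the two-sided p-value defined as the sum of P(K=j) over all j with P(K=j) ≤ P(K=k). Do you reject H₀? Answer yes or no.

reject H₀: yes

Exact binomial: n=29, k=2, p₀=3/5=0.6000
P(X=j) = C(n,j)·p₀^j·(1−p₀)^(n−j); p = Σ P(X=j) over j with P(X=j) ≤ P(X=2)
p-value (two-sided) = 0.00000
At α=0.01: p < α → reject H₀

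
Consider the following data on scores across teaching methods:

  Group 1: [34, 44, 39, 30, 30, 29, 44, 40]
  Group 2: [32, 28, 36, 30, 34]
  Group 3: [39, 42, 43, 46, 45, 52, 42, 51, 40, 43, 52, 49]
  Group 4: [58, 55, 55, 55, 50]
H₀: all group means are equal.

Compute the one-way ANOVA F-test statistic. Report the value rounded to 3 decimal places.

Group means [36.25, 32.00, 45.33, 54.60], grand mean 42.233
SSB = Σnᵢ(x̄ᵢ−x̄)² = 1690.000; SSW = ΣΣ(x−x̄ᵢ)² = 587.367
MSB = 1690.000/3 = 563.3333; MSW = 587.367/26 = 22.5910
F = MSB/MSW = 24.9362
df = (3, 26)

test statistic = 24.936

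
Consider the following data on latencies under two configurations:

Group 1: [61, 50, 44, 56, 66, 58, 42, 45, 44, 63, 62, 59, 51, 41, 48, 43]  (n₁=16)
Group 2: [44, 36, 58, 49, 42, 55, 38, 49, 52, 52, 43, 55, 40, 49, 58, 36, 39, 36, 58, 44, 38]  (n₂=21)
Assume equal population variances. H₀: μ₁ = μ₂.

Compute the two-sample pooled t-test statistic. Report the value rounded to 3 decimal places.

x̄₁=52.062, s₁=8.559, n₁=16
x̄₂=46.238, s₂=7.867, n₂=21
s_p² = [15·8.559² + 20·7.867²]/35 = 66.7642
SE = √(s_p²·(1/16+1/21)) = 2.7115
t = (52.062−46.238)/2.7115 = 2.1481
df = 35

test statistic = 2.148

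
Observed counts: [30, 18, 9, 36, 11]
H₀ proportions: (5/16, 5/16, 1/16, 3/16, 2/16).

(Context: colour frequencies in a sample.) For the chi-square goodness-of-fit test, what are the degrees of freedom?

degrees of freedom = 4

df = k − 1 = 5 − 1 = 4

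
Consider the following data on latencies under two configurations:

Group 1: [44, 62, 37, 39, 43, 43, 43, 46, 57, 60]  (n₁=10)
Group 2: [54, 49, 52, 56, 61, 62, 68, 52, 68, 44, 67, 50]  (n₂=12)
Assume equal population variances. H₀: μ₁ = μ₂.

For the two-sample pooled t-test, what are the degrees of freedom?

degrees of freedom = 20

df = n₁ + n₂ − 2 = 10 + 12 − 2 = 20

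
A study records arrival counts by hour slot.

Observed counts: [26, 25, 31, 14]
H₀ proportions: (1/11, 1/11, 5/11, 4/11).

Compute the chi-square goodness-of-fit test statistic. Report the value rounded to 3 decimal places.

test statistic = 80.710

n = 96; E_i = n·p_i = [8.73, 8.73, 43.64, 34.91]
χ² = (26−8.73)²/8.73 + (25−8.73)²/8.73 + (31−43.64)²/43.64 + (14−34.91)²/34.91 = 80.7104
df = 3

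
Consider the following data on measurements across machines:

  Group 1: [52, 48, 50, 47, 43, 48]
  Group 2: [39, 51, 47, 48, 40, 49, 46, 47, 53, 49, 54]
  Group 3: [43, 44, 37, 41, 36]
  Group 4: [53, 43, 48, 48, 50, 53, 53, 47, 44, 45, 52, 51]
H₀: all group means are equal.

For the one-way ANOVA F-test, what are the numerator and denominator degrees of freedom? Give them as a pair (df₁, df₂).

degrees of freedom = [3, 30]

k = 4 groups, N = 34 total
df = (k−1, N−k) = (4−1, 34−4) = (3, 30)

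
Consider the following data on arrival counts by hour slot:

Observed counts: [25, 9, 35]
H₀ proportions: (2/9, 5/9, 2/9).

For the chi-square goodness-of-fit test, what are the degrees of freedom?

df = k − 1 = 3 − 1 = 2

degrees of freedom = 2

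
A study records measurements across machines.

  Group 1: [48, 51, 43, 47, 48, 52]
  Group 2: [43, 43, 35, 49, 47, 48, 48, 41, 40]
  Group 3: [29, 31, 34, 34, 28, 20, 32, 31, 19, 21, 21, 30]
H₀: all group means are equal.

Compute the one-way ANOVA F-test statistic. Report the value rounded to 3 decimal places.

Group means [48.17, 43.78, 27.50], grand mean 37.519
SSB = Σnᵢ(x̄ᵢ−x̄)² = 2237.352; SSW = ΣΣ(x−x̄ᵢ)² = 575.389
MSB = 2237.352/2 = 1118.6759; MSW = 575.389/24 = 23.9745
F = MSB/MSW = 46.6610
df = (2, 24)

test statistic = 46.661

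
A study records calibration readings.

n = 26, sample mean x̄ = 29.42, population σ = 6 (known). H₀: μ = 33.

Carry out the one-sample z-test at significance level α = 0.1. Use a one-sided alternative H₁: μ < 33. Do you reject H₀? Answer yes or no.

SE = σ/√n = 6/√26 = 1.1767
z = (x̄−μ₀)/SE = (29.42−33)/1.1767 = -3.0424
p-value (one-sided, H₁ less) = 0.00117
At α=0.1: p < α → reject H₀

reject H₀: yes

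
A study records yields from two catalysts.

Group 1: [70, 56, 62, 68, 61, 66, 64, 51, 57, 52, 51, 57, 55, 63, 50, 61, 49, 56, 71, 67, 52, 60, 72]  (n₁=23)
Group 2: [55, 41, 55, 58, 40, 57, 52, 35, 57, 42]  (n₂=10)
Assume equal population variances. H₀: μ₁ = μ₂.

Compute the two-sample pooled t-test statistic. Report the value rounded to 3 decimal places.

test statistic = 3.599

x̄₁=59.609, s₁=7.159, n₁=23
x̄₂=49.200, s₂=8.690, n₂=10
s_p² = [22·7.159² + 9·8.690²]/31 = 58.2928
SE = √(s_p²·(1/23+1/10)) = 2.8920
t = (59.609−49.200)/2.8920 = 3.5991
df = 31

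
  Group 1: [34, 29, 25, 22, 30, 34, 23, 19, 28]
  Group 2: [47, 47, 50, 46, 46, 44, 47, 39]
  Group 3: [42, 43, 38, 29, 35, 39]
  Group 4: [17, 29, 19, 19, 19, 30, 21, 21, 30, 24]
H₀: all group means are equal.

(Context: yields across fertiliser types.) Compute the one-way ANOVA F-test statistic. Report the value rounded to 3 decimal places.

Group means [27.11, 45.75, 37.67, 22.90], grand mean 32.273
SSB = Σnᵢ(x̄ᵢ−x̄)² = 2745.923; SSW = ΣΣ(x−x̄ᵢ)² = 650.622
MSB = 2745.923/3 = 915.3077; MSW = 650.622/29 = 22.4352
F = MSB/MSW = 40.7978
df = (3, 29)

test statistic = 40.798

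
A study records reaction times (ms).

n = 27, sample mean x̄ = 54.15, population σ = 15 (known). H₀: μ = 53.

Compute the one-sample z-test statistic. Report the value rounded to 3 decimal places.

SE = σ/√n = 15/√27 = 2.8868
z = (x̄−μ₀)/SE = (54.15−53)/2.8868 = 0.3984

test statistic = 0.398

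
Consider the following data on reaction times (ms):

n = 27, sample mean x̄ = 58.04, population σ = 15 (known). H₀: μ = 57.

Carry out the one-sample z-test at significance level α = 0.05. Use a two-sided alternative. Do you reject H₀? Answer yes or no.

reject H₀: no

SE = σ/√n = 15/√27 = 2.8868
z = (x̄−μ₀)/SE = (58.04−57)/2.8868 = 0.3603
p-value (two-sided) = 0.71865
At α=0.05: p ≥ α → fail to reject H₀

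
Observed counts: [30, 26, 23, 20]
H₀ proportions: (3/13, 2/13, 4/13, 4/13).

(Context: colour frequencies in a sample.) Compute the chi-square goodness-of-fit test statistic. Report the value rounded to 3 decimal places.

n = 99; E_i = n·p_i = [22.85, 15.23, 30.46, 30.46]
χ² = (30−22.85)²/22.85 + (26−15.23)²/15.23 + (23−30.46)²/30.46 + (20−30.46)²/30.46 = 15.2753
df = 3

test statistic = 15.275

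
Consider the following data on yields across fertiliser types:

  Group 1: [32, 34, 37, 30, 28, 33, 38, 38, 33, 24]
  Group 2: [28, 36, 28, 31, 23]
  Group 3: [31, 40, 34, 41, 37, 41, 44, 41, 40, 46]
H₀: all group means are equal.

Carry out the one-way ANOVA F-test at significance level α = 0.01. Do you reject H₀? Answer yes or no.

Group means [32.70, 29.20, 39.50], grand mean 34.720
SSB = Σnᵢ(x̄ᵢ−x̄)² = 421.640; SSW = ΣΣ(x−x̄ᵢ)² = 451.400
MSB = 421.640/2 = 210.8200; MSW = 451.400/22 = 20.5182
F = MSB/MSW = 10.2748
df = (2, 22)
p-value (upper-tail) = 0.00071
At α=0.01: p < α → reject H₀

reject H₀: yes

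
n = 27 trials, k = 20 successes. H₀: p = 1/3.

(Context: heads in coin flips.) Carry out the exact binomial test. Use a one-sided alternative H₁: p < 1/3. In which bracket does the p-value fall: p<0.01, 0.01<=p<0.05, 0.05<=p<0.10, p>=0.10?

p-value bracket: p>=0.10

Exact binomial: n=27, k=20, p₀=1/3=0.3333
P(X≤20) from Σ C(n,i)·p₀^i·(1−p₀)^(n−i)
p-value (one-sided, H₁ less) = 1.00000
→ bracket: p>=0.10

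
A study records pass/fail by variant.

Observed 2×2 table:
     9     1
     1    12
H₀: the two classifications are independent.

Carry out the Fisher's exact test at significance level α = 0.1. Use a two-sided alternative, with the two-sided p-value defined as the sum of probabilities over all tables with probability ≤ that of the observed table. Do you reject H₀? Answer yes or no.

reject H₀: yes

Margins: r₁=10, r₂=13, c₁=10, c₂=13, n=23
p_obs = C(10,9)·C(13,1)/C(23,10); sum pmf over tables with pmf ≤ p_obs
p-value (two-sided) = 0.00011
At α=0.1: p < α → reject H₀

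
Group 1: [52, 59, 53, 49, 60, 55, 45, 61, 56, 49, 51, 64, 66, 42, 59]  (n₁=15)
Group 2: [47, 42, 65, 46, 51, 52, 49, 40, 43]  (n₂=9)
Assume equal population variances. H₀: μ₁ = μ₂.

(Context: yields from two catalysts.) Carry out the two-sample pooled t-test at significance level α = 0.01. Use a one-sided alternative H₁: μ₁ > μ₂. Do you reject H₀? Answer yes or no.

x̄₁=54.733, s₁=6.892, n₁=15
x̄₂=48.333, s₂=7.450, n₂=9
s_p² = [14·6.892² + 8·7.450²]/22 = 50.4061
SE = √(s_p²·(1/15+1/9)) = 2.9935
t = (54.733−48.333)/2.9935 = 2.1380
df = 22
p-value (one-sided, H₁ greater) = 0.02194
At α=0.01: p ≥ α → fail to reject H₀

reject H₀: no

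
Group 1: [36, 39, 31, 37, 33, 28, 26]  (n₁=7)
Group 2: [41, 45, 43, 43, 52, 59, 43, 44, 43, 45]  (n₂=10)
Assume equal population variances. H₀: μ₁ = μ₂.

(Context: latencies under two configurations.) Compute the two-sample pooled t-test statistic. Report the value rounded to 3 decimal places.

test statistic = -5.021

x̄₁=32.857, s₁=4.811, n₁=7
x̄₂=45.800, s₂=5.493, n₂=10
s_p² = [6·4.811² + 9·5.493²]/15 = 27.3638
SE = √(s_p²·(1/7+1/10)) = 2.5779
t = (32.857−45.800)/2.5779 = -5.0207
df = 15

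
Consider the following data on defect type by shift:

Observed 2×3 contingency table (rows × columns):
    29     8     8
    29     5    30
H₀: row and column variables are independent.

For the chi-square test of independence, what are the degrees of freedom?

df = (r−1)(c−1) = (2−1)·(3−1) = 2

degrees of freedom = 2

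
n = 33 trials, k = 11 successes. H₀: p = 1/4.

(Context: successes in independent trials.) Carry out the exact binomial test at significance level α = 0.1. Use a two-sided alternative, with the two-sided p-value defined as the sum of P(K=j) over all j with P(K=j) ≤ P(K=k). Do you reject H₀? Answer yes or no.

reject H₀: no

Exact binomial: n=33, k=11, p₀=1/4=0.2500
P(X=j) = C(n,j)·p₀^j·(1−p₀)^(n−j); p = Σ P(X=j) over j with P(X=j) ≤ P(X=11)
p-value (two-sided) = 0.31322
At α=0.1: p ≥ α → fail to reject H₀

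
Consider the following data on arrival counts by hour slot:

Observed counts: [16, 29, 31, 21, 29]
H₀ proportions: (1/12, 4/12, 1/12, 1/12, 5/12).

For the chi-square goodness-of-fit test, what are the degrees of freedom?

degrees of freedom = 4

df = k − 1 = 5 − 1 = 4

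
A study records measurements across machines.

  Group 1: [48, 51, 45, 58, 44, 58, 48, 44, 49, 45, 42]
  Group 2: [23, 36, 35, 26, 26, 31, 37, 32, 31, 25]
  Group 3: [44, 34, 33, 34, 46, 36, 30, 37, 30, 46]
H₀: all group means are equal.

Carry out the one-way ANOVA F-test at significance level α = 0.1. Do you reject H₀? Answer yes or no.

reject H₀: yes

Group means [48.36, 30.20, 37.00], grand mean 38.839
SSB = Σnᵢ(x̄ᵢ−x̄)² = 1778.048; SSW = ΣΣ(x−x̄ᵢ)² = 860.145
MSB = 1778.048/2 = 889.0240; MSW = 860.145/28 = 30.7195
F = MSB/MSW = 28.9401
df = (2, 28)
p-value (upper-tail) = 0.00000
At α=0.1: p < α → reject H₀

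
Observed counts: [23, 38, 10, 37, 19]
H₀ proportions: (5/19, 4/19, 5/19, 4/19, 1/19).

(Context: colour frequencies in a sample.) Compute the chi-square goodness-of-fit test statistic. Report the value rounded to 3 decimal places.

test statistic = 51.039

n = 127; E_i = n·p_i = [33.42, 26.74, 33.42, 26.74, 6.68]
χ² = (23−33.42)²/33.42 + (38−26.74)²/26.74 + (10−33.42)²/33.42 + (37−26.74)²/26.74 + (19−6.68)²/6.68 = 51.0390
df = 4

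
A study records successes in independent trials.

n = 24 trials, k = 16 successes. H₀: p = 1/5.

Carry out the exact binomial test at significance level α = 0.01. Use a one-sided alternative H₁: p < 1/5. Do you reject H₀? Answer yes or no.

Exact binomial: n=24, k=16, p₀=1/5=0.2000
P(X≤16) from Σ C(n,i)·p₀^i·(1−p₀)^(n−i)
p-value (one-sided, H₁ less) = 1.00000
At α=0.01: p ≥ α → fail to reject H₀

reject H₀: no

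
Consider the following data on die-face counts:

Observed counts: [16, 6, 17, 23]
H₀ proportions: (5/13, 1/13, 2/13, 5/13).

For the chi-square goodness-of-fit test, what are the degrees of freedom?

degrees of freedom = 3

df = k − 1 = 4 − 1 = 3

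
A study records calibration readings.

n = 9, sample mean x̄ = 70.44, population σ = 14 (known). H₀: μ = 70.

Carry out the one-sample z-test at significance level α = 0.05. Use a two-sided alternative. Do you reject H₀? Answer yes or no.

SE = σ/√n = 14/√9 = 4.6667
z = (x̄−μ₀)/SE = (70.44−70)/4.6667 = 0.0943
p-value (two-sided) = 0.92488
At α=0.05: p ≥ α → fail to reject H₀

reject H₀: no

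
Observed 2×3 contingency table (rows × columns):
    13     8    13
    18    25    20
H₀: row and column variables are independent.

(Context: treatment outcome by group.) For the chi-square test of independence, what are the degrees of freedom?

degrees of freedom = 2

df = (r−1)(c−1) = (2−1)·(3−1) = 2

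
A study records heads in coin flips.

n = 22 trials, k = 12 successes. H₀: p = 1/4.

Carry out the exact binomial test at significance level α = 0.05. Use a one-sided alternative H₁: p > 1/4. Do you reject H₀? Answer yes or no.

reject H₀: yes

Exact binomial: n=22, k=12, p₀=1/4=0.2500
P(X≥12) from Σ C(n,i)·p₀^i·(1−p₀)^(n−i)
p-value (one-sided, H₁ greater) = 0.00287
At α=0.05: p < α → reject H₀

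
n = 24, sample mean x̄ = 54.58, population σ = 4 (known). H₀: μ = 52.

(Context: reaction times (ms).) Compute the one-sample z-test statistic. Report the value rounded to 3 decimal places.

SE = σ/√n = 4/√24 = 0.8165
z = (x̄−μ₀)/SE = (54.58−52)/0.8165 = 3.1598

test statistic = 3.160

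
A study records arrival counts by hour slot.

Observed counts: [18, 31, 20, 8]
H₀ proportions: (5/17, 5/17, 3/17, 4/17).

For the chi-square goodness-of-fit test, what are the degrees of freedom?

df = k − 1 = 4 − 1 = 3

degrees of freedom = 3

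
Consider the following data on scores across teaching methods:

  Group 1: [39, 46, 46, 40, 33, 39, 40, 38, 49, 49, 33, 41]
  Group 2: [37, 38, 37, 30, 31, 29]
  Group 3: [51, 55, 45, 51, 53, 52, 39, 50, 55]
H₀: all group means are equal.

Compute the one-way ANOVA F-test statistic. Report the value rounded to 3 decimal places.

Group means [41.08, 33.67, 50.11], grand mean 42.444
SSB = Σnᵢ(x̄ᵢ−x̄)² = 1013.528; SSW = ΣΣ(x−x̄ᵢ)² = 619.139
MSB = 1013.528/2 = 506.7639; MSW = 619.139/24 = 25.7975
F = MSB/MSW = 19.6439
df = (2, 24)

test statistic = 19.644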